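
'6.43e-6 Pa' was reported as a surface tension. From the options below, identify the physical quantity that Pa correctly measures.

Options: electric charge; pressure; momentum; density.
pressure

surface tension should have units dimensionally equivalent to kg / s^2 (e.g. N/m).
The given unit 'Pa' reduces to kg / (m * s^2). Of the listed options, that is the dimensionality of pressure.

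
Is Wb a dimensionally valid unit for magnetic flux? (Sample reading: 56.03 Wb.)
Yes

magnetic flux has SI base units: kg * m^2 / (A * s^2)
Wb reduces to the same SI base units, so it is a valid unit for magnetic flux.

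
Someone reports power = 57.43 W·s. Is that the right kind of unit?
No

power has SI base units: kg * m^2 / s^3
W·s does NOT reduce to kg * m^2 / s^3; a valid unit for power would be e.g. W.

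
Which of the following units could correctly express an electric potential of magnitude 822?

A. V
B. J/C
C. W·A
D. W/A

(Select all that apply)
A, B, D

electric potential has SI base units: kg * m^2 / (A * s^3)

Checking each option against kg * m^2 / (A * s^3):
  A. V: ✓ matches
  B. J/C: ✓ matches
  C. W·A: ✗ does not match
  D. W/A: ✓ matches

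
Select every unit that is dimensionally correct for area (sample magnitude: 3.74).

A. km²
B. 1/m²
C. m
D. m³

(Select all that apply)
A

area has SI base units: m^2

Checking each option against m^2:
  A. km²: ✓ matches
  B. 1/m²: ✗ does not match
  C. m: ✗ does not match
  D. m³: ✗ does not match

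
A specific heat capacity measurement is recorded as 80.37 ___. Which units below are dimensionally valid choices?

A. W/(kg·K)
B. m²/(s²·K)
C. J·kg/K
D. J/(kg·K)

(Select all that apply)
B, D

specific heat capacity has SI base units: m^2 / (s^2 * K)

Checking each option against m^2 / (s^2 * K):
  A. W/(kg·K): ✗ does not match
  B. m²/(s²·K): ✓ matches
  C. J·kg/K: ✗ does not match
  D. J/(kg·K): ✓ matches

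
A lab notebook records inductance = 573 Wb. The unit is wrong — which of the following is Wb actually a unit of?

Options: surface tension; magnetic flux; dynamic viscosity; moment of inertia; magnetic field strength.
magnetic flux

inductance should have units dimensionally equivalent to kg * m^2 / (A^2 * s^2) (e.g. H).
The given unit 'Wb' reduces to kg * m^2 / (A * s^2). Of the listed options, that is the dimensionality of magnetic flux.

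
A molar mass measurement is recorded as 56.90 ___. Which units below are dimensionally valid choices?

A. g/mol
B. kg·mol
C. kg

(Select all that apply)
A

molar mass has SI base units: kg / mol

Checking each option against kg / mol:
  A. g/mol: ✓ matches
  B. kg·mol: ✗ does not match
  C. kg: ✗ does not match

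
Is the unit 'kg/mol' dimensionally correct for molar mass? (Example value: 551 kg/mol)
Yes

molar mass has SI base units: kg / mol
kg/mol reduces to the same SI base units, so it is a valid unit for molar mass.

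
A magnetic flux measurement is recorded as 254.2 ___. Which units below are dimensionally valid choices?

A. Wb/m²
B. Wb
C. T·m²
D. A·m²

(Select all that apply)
B, C

magnetic flux has SI base units: kg * m^2 / (A * s^2)

Checking each option against kg * m^2 / (A * s^2):
  A. Wb/m²: ✗ does not match
  B. Wb: ✓ matches
  C. T·m²: ✓ matches
  D. A·m²: ✗ does not match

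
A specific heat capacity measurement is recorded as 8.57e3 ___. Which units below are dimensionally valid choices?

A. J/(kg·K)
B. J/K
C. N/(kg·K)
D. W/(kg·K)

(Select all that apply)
A

specific heat capacity has SI base units: m^2 / (s^2 * K)

Checking each option against m^2 / (s^2 * K):
  A. J/(kg·K): ✓ matches
  B. J/K: ✗ does not match
  C. N/(kg·K): ✗ does not match
  D. W/(kg·K): ✗ does not match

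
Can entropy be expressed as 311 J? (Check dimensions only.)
No

entropy has SI base units: kg * m^2 / (s^2 * K)
J does NOT reduce to kg * m^2 / (s^2 * K); a valid unit for entropy would be e.g. J/K.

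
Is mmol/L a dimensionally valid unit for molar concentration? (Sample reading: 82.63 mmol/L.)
Yes

molar concentration has SI base units: mol / m^3
mmol/L reduces to the same SI base units, so it is a valid unit for molar concentration.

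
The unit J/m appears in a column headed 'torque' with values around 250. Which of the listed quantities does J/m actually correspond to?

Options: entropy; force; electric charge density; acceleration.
force

torque should have units dimensionally equivalent to kg * m^2 / s^2 (e.g. N·m).
The given unit 'J/m' reduces to kg * m / s^2. Of the listed options, that is the dimensionality of force.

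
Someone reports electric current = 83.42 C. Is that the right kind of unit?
No

electric current has SI base units: A
C does NOT reduce to A; a valid unit for electric current would be e.g. A.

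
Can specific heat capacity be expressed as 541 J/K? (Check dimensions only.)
No

specific heat capacity has SI base units: m^2 / (s^2 * K)
J/K does NOT reduce to m^2 / (s^2 * K); a valid unit for specific heat capacity would be e.g. J/(kg·K).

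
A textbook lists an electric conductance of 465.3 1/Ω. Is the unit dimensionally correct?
Yes

electric conductance has SI base units: A^2 * s^3 / (kg * m^2)
1/Ω reduces to the same SI base units, so it is a valid unit for electric conductance.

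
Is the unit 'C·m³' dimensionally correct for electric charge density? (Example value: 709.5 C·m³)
No

electric charge density has SI base units: A * s / m^3
C·m³ does NOT reduce to A * s / m^3; a valid unit for electric charge density would be e.g. C/m³.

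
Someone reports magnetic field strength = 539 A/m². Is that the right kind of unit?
No

magnetic field strength has SI base units: A / m
A/m² does NOT reduce to A / m; a valid unit for magnetic field strength would be e.g. A/m.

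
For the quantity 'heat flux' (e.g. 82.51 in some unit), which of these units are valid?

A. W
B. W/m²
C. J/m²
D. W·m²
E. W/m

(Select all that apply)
B

heat flux has SI base units: kg / s^3

Checking each option against kg / s^3:
  A. W: ✗ does not match
  B. W/m²: ✓ matches
  C. J/m²: ✗ does not match
  D. W·m²: ✗ does not match
  E. W/m: ✗ does not match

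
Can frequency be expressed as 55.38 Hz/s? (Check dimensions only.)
No

frequency has SI base units: 1 / s
Hz/s does NOT reduce to 1 / s; a valid unit for frequency would be e.g. Hz.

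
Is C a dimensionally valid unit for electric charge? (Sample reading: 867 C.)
Yes

electric charge has SI base units: A * s
C reduces to the same SI base units, so it is a valid unit for electric charge.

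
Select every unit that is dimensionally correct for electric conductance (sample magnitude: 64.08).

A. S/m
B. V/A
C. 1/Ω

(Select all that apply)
C

electric conductance has SI base units: A^2 * s^3 / (kg * m^2)

Checking each option against A^2 * s^3 / (kg * m^2):
  A. S/m: ✗ does not match
  B. V/A: ✗ does not match
  C. 1/Ω: ✓ matches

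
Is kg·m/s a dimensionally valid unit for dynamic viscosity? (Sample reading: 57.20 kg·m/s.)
No

dynamic viscosity has SI base units: kg / (m * s)
kg·m/s does NOT reduce to kg / (m * s); a valid unit for dynamic viscosity would be e.g. Pa·s.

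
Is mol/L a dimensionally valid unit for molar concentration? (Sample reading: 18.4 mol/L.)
Yes

molar concentration has SI base units: mol / m^3
mol/L reduces to the same SI base units, so it is a valid unit for molar concentration.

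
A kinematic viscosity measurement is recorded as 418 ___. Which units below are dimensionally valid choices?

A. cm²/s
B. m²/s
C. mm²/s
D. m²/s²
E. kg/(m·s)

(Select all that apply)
A, B, C

kinematic viscosity has SI base units: m^2 / s

Checking each option against m^2 / s:
  A. cm²/s: ✓ matches
  B. m²/s: ✓ matches
  C. mm²/s: ✓ matches
  D. m²/s²: ✗ does not match
  E. kg/(m·s): ✗ does not match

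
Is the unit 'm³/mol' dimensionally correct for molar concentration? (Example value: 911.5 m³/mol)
No

molar concentration has SI base units: mol / m^3
m³/mol does NOT reduce to mol / m^3; a valid unit for molar concentration would be e.g. mol/m³.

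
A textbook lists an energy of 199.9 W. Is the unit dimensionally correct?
No

energy has SI base units: kg * m^2 / s^2
W does NOT reduce to kg * m^2 / s^2; a valid unit for energy would be e.g. J.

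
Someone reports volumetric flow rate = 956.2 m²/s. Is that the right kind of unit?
No

volumetric flow rate has SI base units: m^3 / s
m²/s does NOT reduce to m^3 / s; a valid unit for volumetric flow rate would be e.g. m³/s.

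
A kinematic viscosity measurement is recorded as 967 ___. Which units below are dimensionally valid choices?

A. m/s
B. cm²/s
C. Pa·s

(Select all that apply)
B

kinematic viscosity has SI base units: m^2 / s

Checking each option against m^2 / s:
  A. m/s: ✗ does not match
  B. cm²/s: ✓ matches
  C. Pa·s: ✗ does not match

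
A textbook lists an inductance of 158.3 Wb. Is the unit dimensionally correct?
No

inductance has SI base units: kg * m^2 / (A^2 * s^2)
Wb does NOT reduce to kg * m^2 / (A^2 * s^2); a valid unit for inductance would be e.g. H.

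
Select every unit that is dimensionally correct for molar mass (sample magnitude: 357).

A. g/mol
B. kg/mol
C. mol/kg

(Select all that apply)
A, B

molar mass has SI base units: kg / mol

Checking each option against kg / mol:
  A. g/mol: ✓ matches
  B. kg/mol: ✓ matches
  C. mol/kg: ✗ does not match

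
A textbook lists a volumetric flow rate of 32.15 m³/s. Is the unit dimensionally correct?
Yes

volumetric flow rate has SI base units: m^3 / s
m³/s reduces to the same SI base units, so it is a valid unit for volumetric flow rate.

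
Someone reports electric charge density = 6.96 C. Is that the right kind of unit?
No

electric charge density has SI base units: A * s / m^3
C does NOT reduce to A * s / m^3; a valid unit for electric charge density would be e.g. C/m³.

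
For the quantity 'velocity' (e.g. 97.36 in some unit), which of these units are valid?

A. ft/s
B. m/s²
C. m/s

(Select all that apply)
A, C

velocity has SI base units: m / s

Checking each option against m / s:
  A. ft/s: ✓ matches
  B. m/s²: ✗ does not match
  C. m/s: ✓ matches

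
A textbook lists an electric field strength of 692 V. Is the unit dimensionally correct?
No

electric field strength has SI base units: kg * m / (A * s^3)
V does NOT reduce to kg * m / (A * s^3); a valid unit for electric field strength would be e.g. V/m.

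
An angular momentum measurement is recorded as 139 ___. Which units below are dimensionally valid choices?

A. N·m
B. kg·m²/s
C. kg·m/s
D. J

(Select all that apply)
B

angular momentum has SI base units: kg * m^2 / s

Checking each option against kg * m^2 / s:
  A. N·m: ✗ does not match
  B. kg·m²/s: ✓ matches
  C. kg·m/s: ✗ does not match
  D. J: ✗ does not match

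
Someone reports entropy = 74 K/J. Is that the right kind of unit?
No

entropy has SI base units: kg * m^2 / (s^2 * K)
K/J does NOT reduce to kg * m^2 / (s^2 * K); a valid unit for entropy would be e.g. J/K.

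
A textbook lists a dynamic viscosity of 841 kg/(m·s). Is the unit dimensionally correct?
Yes

dynamic viscosity has SI base units: kg / (m * s)
kg/(m·s) reduces to the same SI base units, so it is a valid unit for dynamic viscosity.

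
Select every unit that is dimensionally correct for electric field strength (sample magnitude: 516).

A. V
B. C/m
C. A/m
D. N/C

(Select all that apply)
D

electric field strength has SI base units: kg * m / (A * s^3)

Checking each option against kg * m / (A * s^3):
  A. V: ✗ does not match
  B. C/m: ✗ does not match
  C. A/m: ✗ does not match
  D. N/C: ✓ matches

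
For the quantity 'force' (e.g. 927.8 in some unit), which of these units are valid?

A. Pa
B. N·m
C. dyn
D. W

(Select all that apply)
C

force has SI base units: kg * m / s^2

Checking each option against kg * m / s^2:
  A. Pa: ✗ does not match
  B. N·m: ✗ does not match
  C. dyn: ✓ matches
  D. W: ✗ does not match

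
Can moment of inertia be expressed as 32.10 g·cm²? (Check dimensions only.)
Yes

moment of inertia has SI base units: kg * m^2
g·cm² reduces to the same SI base units, so it is a valid unit for moment of inertia.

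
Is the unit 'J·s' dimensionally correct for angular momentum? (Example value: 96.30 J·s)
Yes

angular momentum has SI base units: kg * m^2 / s
J·s reduces to the same SI base units, so it is a valid unit for angular momentum.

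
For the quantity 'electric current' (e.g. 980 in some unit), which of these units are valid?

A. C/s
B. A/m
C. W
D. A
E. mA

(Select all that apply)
A, D, E

electric current has SI base units: A

Checking each option against A:
  A. C/s: ✓ matches
  B. A/m: ✗ does not match
  C. W: ✗ does not match
  D. A: ✓ matches
  E. mA: ✓ matches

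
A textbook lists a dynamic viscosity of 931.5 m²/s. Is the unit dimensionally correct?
No

dynamic viscosity has SI base units: kg / (m * s)
m²/s does NOT reduce to kg / (m * s); a valid unit for dynamic viscosity would be e.g. Pa·s.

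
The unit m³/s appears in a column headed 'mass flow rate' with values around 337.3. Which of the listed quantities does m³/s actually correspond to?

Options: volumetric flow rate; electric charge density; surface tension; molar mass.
volumetric flow rate

mass flow rate should have units dimensionally equivalent to kg / s (e.g. kg/s).
The given unit 'm³/s' reduces to m^3 / s. Of the listed options, that is the dimensionality of volumetric flow rate.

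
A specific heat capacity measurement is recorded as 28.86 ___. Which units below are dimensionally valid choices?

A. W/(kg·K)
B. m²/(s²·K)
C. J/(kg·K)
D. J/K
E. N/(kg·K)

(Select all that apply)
B, C

specific heat capacity has SI base units: m^2 / (s^2 * K)

Checking each option against m^2 / (s^2 * K):
  A. W/(kg·K): ✗ does not match
  B. m²/(s²·K): ✓ matches
  C. J/(kg·K): ✓ matches
  D. J/K: ✗ does not match
  E. N/(kg·K): ✗ does not match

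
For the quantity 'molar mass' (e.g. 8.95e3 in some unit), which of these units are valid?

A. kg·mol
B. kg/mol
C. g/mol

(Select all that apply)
B, C

molar mass has SI base units: kg / mol

Checking each option against kg / mol:
  A. kg·mol: ✗ does not match
  B. kg/mol: ✓ matches
  C. g/mol: ✓ matches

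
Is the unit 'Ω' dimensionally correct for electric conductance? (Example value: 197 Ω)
No

electric conductance has SI base units: A^2 * s^3 / (kg * m^2)
Ω does NOT reduce to A^2 * s^3 / (kg * m^2); a valid unit for electric conductance would be e.g. S.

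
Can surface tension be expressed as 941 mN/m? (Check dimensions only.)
Yes

surface tension has SI base units: kg / s^2
mN/m reduces to the same SI base units, so it is a valid unit for surface tension.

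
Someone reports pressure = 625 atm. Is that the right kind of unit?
Yes

pressure has SI base units: kg / (m * s^2)
atm reduces to the same SI base units, so it is a valid unit for pressure.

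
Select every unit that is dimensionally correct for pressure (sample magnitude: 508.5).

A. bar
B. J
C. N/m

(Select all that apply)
A

pressure has SI base units: kg / (m * s^2)

Checking each option against kg / (m * s^2):
  A. bar: ✓ matches
  B. J: ✗ does not match
  C. N/m: ✗ does not match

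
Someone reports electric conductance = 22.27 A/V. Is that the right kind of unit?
Yes

electric conductance has SI base units: A^2 * s^3 / (kg * m^2)
A/V reduces to the same SI base units, so it is a valid unit for electric conductance.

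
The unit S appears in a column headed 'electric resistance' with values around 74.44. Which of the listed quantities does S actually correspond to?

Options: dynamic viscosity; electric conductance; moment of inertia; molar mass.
electric conductance

electric resistance should have units dimensionally equivalent to kg * m^2 / (A^2 * s^3) (e.g. Ω).
The given unit 'S' reduces to A^2 * s^3 / (kg * m^2). Of the listed options, that is the dimensionality of electric conductance.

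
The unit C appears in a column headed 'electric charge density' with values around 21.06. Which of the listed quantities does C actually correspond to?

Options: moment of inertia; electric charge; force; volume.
electric charge

electric charge density should have units dimensionally equivalent to A * s / m^3 (e.g. C/m³).
The given unit 'C' reduces to A * s. Of the listed options, that is the dimensionality of electric charge.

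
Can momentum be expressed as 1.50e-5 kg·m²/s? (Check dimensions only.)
No

momentum has SI base units: kg * m / s
kg·m²/s does NOT reduce to kg * m / s; a valid unit for momentum would be e.g. kg·m/s.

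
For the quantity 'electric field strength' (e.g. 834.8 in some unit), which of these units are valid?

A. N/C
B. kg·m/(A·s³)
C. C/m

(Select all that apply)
A, B

electric field strength has SI base units: kg * m / (A * s^3)

Checking each option against kg * m / (A * s^3):
  A. N/C: ✓ matches
  B. kg·m/(A·s³): ✓ matches
  C. C/m: ✗ does not match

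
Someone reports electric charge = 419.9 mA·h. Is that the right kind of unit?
Yes

electric charge has SI base units: A * s
mA·h reduces to the same SI base units, so it is a valid unit for electric charge.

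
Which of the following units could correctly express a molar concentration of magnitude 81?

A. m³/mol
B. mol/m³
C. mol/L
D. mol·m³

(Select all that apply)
B, C

molar concentration has SI base units: mol / m^3

Checking each option against mol / m^3:
  A. m³/mol: ✗ does not match
  B. mol/m³: ✓ matches
  C. mol/L: ✓ matches
  D. mol·m³: ✗ does not match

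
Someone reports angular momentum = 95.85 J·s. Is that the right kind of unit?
Yes

angular momentum has SI base units: kg * m^2 / s
J·s reduces to the same SI base units, so it is a valid unit for angular momentum.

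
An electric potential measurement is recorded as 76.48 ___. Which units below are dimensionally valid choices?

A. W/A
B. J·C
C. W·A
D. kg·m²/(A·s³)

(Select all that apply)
A, D

electric potential has SI base units: kg * m^2 / (A * s^3)

Checking each option against kg * m^2 / (A * s^3):
  A. W/A: ✓ matches
  B. J·C: ✗ does not match
  C. W·A: ✗ does not match
  D. kg·m²/(A·s³): ✓ matches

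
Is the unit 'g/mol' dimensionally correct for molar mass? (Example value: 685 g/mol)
Yes

molar mass has SI base units: kg / mol
g/mol reduces to the same SI base units, so it is a valid unit for molar mass.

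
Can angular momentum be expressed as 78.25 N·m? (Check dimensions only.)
No

angular momentum has SI base units: kg * m^2 / s
N·m does NOT reduce to kg * m^2 / s; a valid unit for angular momentum would be e.g. kg·m²/s.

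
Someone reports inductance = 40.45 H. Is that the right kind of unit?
Yes

inductance has SI base units: kg * m^2 / (A^2 * s^2)
H reduces to the same SI base units, so it is a valid unit for inductance.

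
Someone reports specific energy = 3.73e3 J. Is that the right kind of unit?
No

specific energy has SI base units: m^2 / s^2
J does NOT reduce to m^2 / s^2; a valid unit for specific energy would be e.g. J/kg.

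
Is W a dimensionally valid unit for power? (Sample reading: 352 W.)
Yes

power has SI base units: kg * m^2 / s^3
W reduces to the same SI base units, so it is a valid unit for power.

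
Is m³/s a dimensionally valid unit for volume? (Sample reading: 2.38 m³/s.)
No

volume has SI base units: m^3
m³/s does NOT reduce to m^3; a valid unit for volume would be e.g. m³.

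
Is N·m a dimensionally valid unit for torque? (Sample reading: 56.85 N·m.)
Yes

torque has SI base units: kg * m^2 / s^2
N·m reduces to the same SI base units, so it is a valid unit for torque.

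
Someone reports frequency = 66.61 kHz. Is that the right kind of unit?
Yes

frequency has SI base units: 1 / s
kHz reduces to the same SI base units, so it is a valid unit for frequency.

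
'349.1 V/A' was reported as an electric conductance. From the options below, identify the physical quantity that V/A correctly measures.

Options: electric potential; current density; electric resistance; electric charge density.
electric resistance

electric conductance should have units dimensionally equivalent to A^2 * s^3 / (kg * m^2) (e.g. S).
The given unit 'V/A' reduces to kg * m^2 / (A^2 * s^3). Of the listed options, that is the dimensionality of electric resistance.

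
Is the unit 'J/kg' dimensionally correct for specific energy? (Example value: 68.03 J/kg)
Yes

specific energy has SI base units: m^2 / s^2
J/kg reduces to the same SI base units, so it is a valid unit for specific energy.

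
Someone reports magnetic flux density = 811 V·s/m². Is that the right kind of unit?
Yes

magnetic flux density has SI base units: kg / (A * s^2)
V·s/m² reduces to the same SI base units, so it is a valid unit for magnetic flux density.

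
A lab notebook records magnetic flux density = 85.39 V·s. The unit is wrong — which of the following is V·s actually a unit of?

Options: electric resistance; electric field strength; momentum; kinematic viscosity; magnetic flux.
magnetic flux

magnetic flux density should have units dimensionally equivalent to kg / (A * s^2) (e.g. T).
The given unit 'V·s' reduces to kg * m^2 / (A * s^2). Of the listed options, that is the dimensionality of magnetic flux.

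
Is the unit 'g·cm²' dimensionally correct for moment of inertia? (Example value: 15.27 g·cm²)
Yes

moment of inertia has SI base units: kg * m^2
g·cm² reduces to the same SI base units, so it is a valid unit for moment of inertia.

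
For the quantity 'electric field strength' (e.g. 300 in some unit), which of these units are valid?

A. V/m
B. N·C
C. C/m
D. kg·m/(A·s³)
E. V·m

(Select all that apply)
A, D

electric field strength has SI base units: kg * m / (A * s^3)

Checking each option against kg * m / (A * s^3):
  A. V/m: ✓ matches
  B. N·C: ✗ does not match
  C. C/m: ✗ does not match
  D. kg·m/(A·s³): ✓ matches
  E. V·m: ✗ does not match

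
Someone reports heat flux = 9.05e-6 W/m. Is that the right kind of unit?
No

heat flux has SI base units: kg / s^3
W/m does NOT reduce to kg / s^3; a valid unit for heat flux would be e.g. W/m².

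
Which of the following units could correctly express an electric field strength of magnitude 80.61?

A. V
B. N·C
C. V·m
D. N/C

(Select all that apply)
D

electric field strength has SI base units: kg * m / (A * s^3)

Checking each option against kg * m / (A * s^3):
  A. V: ✗ does not match
  B. N·C: ✗ does not match
  C. V·m: ✗ does not match
  D. N/C: ✓ matches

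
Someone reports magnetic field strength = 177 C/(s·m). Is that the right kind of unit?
Yes

magnetic field strength has SI base units: A / m
C/(s·m) reduces to the same SI base units, so it is a valid unit for magnetic field strength.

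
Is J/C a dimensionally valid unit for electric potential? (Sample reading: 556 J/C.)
Yes

electric potential has SI base units: kg * m^2 / (A * s^3)
J/C reduces to the same SI base units, so it is a valid unit for electric potential.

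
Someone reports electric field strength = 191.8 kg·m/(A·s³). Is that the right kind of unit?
Yes

electric field strength has SI base units: kg * m / (A * s^3)
kg·m/(A·s³) reduces to the same SI base units, so it is a valid unit for electric field strength.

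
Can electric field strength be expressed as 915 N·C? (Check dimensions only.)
No

electric field strength has SI base units: kg * m / (A * s^3)
N·C does NOT reduce to kg * m / (A * s^3); a valid unit for electric field strength would be e.g. V/m.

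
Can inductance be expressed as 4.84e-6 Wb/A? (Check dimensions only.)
Yes

inductance has SI base units: kg * m^2 / (A^2 * s^2)
Wb/A reduces to the same SI base units, so it is a valid unit for inductance.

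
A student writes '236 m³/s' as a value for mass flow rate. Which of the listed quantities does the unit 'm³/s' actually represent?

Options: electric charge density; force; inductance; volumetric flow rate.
volumetric flow rate

mass flow rate should have units dimensionally equivalent to kg / s (e.g. kg/s).
The given unit 'm³/s' reduces to m^3 / s. Of the listed options, that is the dimensionality of volumetric flow rate.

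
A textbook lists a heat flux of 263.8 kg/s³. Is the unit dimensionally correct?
Yes

heat flux has SI base units: kg / s^3
kg/s³ reduces to the same SI base units, so it is a valid unit for heat flux.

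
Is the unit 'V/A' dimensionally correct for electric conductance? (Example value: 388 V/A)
No

electric conductance has SI base units: A^2 * s^3 / (kg * m^2)
V/A does NOT reduce to A^2 * s^3 / (kg * m^2); a valid unit for electric conductance would be e.g. S.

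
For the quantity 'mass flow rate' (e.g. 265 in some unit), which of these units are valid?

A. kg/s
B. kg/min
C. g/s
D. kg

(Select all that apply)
A, B, C

mass flow rate has SI base units: kg / s

Checking each option against kg / s:
  A. kg/s: ✓ matches
  B. kg/min: ✓ matches
  C. g/s: ✓ matches
  D. kg: ✗ does not match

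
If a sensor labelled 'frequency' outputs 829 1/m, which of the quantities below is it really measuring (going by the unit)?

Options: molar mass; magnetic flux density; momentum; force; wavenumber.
wavenumber

frequency should have units dimensionally equivalent to 1 / s (e.g. Hz).
The given unit '1/m' reduces to 1 / m. Of the listed options, that is the dimensionality of wavenumber.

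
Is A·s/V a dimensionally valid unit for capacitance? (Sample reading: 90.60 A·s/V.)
Yes

capacitance has SI base units: A^2 * s^4 / (kg * m^2)
A·s/V reduces to the same SI base units, so it is a valid unit for capacitance.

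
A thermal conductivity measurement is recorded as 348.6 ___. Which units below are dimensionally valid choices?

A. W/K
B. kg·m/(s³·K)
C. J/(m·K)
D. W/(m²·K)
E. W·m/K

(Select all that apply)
B

thermal conductivity has SI base units: kg * m / (s^3 * K)

Checking each option against kg * m / (s^3 * K):
  A. W/K: ✗ does not match
  B. kg·m/(s³·K): ✓ matches
  C. J/(m·K): ✗ does not match
  D. W/(m²·K): ✗ does not match
  E. W·m/K: ✗ does not match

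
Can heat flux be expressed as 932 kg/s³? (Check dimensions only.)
Yes

heat flux has SI base units: kg / s^3
kg/s³ reduces to the same SI base units, so it is a valid unit for heat flux.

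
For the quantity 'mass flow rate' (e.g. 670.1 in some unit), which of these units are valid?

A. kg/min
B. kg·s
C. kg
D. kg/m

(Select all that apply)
A

mass flow rate has SI base units: kg / s

Checking each option against kg / s:
  A. kg/min: ✓ matches
  B. kg·s: ✗ does not match
  C. kg: ✗ does not match
  D. kg/m: ✗ does not match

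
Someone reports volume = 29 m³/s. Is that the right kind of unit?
No

volume has SI base units: m^3
m³/s does NOT reduce to m^3; a valid unit for volume would be e.g. m³.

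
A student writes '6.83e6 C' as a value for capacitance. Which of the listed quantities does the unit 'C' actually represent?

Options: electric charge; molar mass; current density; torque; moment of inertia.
electric charge

capacitance should have units dimensionally equivalent to A^2 * s^4 / (kg * m^2) (e.g. F).
The given unit 'C' reduces to A * s. Of the listed options, that is the dimensionality of electric charge.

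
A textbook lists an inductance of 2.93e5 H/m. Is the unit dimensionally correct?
No

inductance has SI base units: kg * m^2 / (A^2 * s^2)
H/m does NOT reduce to kg * m^2 / (A^2 * s^2); a valid unit for inductance would be e.g. H.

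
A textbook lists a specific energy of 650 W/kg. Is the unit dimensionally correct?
No

specific energy has SI base units: m^2 / s^2
W/kg does NOT reduce to m^2 / s^2; a valid unit for specific energy would be e.g. J/kg.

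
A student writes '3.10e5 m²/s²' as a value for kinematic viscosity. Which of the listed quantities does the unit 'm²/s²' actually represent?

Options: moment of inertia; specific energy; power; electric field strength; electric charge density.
specific energy

kinematic viscosity should have units dimensionally equivalent to m^2 / s (e.g. m²/s).
The given unit 'm²/s²' reduces to m^2 / s^2. Of the listed options, that is the dimensionality of specific energy.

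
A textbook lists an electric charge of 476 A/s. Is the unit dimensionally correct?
No

electric charge has SI base units: A * s
A/s does NOT reduce to A * s; a valid unit for electric charge would be e.g. C.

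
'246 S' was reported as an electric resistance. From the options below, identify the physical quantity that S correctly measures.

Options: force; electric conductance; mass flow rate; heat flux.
electric conductance

electric resistance should have units dimensionally equivalent to kg * m^2 / (A^2 * s^3) (e.g. Ω).
The given unit 'S' reduces to A^2 * s^3 / (kg * m^2). Of the listed options, that is the dimensionality of electric conductance.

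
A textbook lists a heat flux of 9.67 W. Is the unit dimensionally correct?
No

heat flux has SI base units: kg / s^3
W does NOT reduce to kg / s^3; a valid unit for heat flux would be e.g. W/m².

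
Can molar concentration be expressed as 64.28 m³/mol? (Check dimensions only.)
No

molar concentration has SI base units: mol / m^3
m³/mol does NOT reduce to mol / m^3; a valid unit for molar concentration would be e.g. mol/m³.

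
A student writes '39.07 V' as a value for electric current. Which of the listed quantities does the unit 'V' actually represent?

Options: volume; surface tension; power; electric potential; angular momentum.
electric potential

electric current should have units dimensionally equivalent to A (e.g. A).
The given unit 'V' reduces to kg * m^2 / (A * s^3). Of the listed options, that is the dimensionality of electric potential.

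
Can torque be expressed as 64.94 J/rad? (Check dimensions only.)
Yes

torque has SI base units: kg * m^2 / s^2
J/rad reduces to the same SI base units, so it is a valid unit for torque.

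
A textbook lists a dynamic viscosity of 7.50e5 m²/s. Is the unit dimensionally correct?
No

dynamic viscosity has SI base units: kg / (m * s)
m²/s does NOT reduce to kg / (m * s); a valid unit for dynamic viscosity would be e.g. Pa·s.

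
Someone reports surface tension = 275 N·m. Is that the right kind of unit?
No

surface tension has SI base units: kg / s^2
N·m does NOT reduce to kg / s^2; a valid unit for surface tension would be e.g. N/m.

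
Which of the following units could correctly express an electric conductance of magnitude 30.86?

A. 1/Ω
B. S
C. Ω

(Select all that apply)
A, B

electric conductance has SI base units: A^2 * s^3 / (kg * m^2)

Checking each option against A^2 * s^3 / (kg * m^2):
  A. 1/Ω: ✓ matches
  B. S: ✓ matches
  C. Ω: ✗ does not match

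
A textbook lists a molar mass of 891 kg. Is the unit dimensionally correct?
No

molar mass has SI base units: kg / mol
kg does NOT reduce to kg / mol; a valid unit for molar mass would be e.g. kg/mol.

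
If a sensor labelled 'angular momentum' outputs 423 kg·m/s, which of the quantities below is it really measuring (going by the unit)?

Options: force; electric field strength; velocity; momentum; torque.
momentum

angular momentum should have units dimensionally equivalent to kg * m^2 / s (e.g. kg·m²/s).
The given unit 'kg·m/s' reduces to kg * m / s. Of the listed options, that is the dimensionality of momentum.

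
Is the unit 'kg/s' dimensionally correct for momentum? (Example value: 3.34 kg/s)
No

momentum has SI base units: kg * m / s
kg/s does NOT reduce to kg * m / s; a valid unit for momentum would be e.g. kg·m/s.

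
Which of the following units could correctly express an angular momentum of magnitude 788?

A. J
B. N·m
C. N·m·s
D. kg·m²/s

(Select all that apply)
C, D

angular momentum has SI base units: kg * m^2 / s

Checking each option against kg * m^2 / s:
  A. J: ✗ does not match
  B. N·m: ✗ does not match
  C. N·m·s: ✓ matches
  D. kg·m²/s: ✓ matches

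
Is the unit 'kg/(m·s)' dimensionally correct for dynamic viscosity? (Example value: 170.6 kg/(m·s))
Yes

dynamic viscosity has SI base units: kg / (m * s)
kg/(m·s) reduces to the same SI base units, so it is a valid unit for dynamic viscosity.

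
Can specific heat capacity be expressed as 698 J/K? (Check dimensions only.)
No

specific heat capacity has SI base units: m^2 / (s^2 * K)
J/K does NOT reduce to m^2 / (s^2 * K); a valid unit for specific heat capacity would be e.g. J/(kg·K).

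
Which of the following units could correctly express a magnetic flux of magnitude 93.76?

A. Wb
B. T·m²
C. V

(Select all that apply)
A, B

magnetic flux has SI base units: kg * m^2 / (A * s^2)

Checking each option against kg * m^2 / (A * s^2):
  A. Wb: ✓ matches
  B. T·m²: ✓ matches
  C. V: ✗ does not match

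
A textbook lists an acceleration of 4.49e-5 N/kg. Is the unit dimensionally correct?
Yes

acceleration has SI base units: m / s^2
N/kg reduces to the same SI base units, so it is a valid unit for acceleration.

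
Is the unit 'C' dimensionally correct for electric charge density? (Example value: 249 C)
No

electric charge density has SI base units: A * s / m^3
C does NOT reduce to A * s / m^3; a valid unit for electric charge density would be e.g. C/m³.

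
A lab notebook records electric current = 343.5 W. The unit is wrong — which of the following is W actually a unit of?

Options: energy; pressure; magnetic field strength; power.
power

electric current should have units dimensionally equivalent to A (e.g. A).
The given unit 'W' reduces to kg * m^2 / s^3. Of the listed options, that is the dimensionality of power.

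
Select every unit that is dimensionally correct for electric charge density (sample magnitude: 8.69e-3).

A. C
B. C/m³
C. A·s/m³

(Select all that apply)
B, C

electric charge density has SI base units: A * s / m^3

Checking each option against A * s / m^3:
  A. C: ✗ does not match
  B. C/m³: ✓ matches
  C. A·s/m³: ✓ matches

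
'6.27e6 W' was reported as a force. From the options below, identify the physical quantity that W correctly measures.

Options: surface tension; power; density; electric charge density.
power

force should have units dimensionally equivalent to kg * m / s^2 (e.g. N).
The given unit 'W' reduces to kg * m^2 / s^3. Of the listed options, that is the dimensionality of power.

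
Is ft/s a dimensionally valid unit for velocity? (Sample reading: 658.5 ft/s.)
Yes

velocity has SI base units: m / s
ft/s reduces to the same SI base units, so it is a valid unit for velocity.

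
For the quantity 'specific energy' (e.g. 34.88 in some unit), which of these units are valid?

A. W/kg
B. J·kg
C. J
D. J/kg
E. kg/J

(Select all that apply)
D

specific energy has SI base units: m^2 / s^2

Checking each option against m^2 / s^2:
  A. W/kg: ✗ does not match
  B. J·kg: ✗ does not match
  C. J: ✗ does not match
  D. J/kg: ✓ matches
  E. kg/J: ✗ does not match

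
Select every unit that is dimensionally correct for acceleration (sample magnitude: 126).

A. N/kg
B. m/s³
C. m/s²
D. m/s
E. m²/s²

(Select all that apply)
A, C

acceleration has SI base units: m / s^2

Checking each option against m / s^2:
  A. N/kg: ✓ matches
  B. m/s³: ✗ does not match
  C. m/s²: ✓ matches
  D. m/s: ✗ does not match
  E. m²/s²: ✗ does not match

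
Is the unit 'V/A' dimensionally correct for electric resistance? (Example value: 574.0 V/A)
Yes

electric resistance has SI base units: kg * m^2 / (A^2 * s^3)
V/A reduces to the same SI base units, so it is a valid unit for electric resistance.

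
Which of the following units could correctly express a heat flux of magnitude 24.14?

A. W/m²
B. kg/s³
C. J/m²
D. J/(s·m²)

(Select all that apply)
A, B, D

heat flux has SI base units: kg / s^3

Checking each option against kg / s^3:
  A. W/m²: ✓ matches
  B. kg/s³: ✓ matches
  C. J/m²: ✗ does not match
  D. J/(s·m²): ✓ matches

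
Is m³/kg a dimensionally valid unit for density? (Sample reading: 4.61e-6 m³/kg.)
No

density has SI base units: kg / m^3
m³/kg does NOT reduce to kg / m^3; a valid unit for density would be e.g. kg/m³.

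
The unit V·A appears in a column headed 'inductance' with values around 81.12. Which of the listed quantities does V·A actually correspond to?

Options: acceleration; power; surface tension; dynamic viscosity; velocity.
power

inductance should have units dimensionally equivalent to kg * m^2 / (A^2 * s^2) (e.g. H).
The given unit 'V·A' reduces to kg * m^2 / s^3. Of the listed options, that is the dimensionality of power.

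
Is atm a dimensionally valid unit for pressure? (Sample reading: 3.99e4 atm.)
Yes

pressure has SI base units: kg / (m * s^2)
atm reduces to the same SI base units, so it is a valid unit for pressure.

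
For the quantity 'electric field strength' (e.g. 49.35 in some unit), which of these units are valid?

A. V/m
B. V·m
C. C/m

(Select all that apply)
A

electric field strength has SI base units: kg * m / (A * s^3)

Checking each option against kg * m / (A * s^3):
  A. V/m: ✓ matches
  B. V·m: ✗ does not match
  C. C/m: ✗ does not match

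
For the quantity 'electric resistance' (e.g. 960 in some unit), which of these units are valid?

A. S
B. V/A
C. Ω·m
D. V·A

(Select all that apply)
B

electric resistance has SI base units: kg * m^2 / (A^2 * s^3)

Checking each option against kg * m^2 / (A^2 * s^3):
  A. S: ✗ does not match
  B. V/A: ✓ matches
  C. Ω·m: ✗ does not match
  D. V·A: ✗ does not match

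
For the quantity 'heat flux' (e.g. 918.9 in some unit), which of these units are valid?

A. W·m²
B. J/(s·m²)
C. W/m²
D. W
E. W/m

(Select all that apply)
B, C

heat flux has SI base units: kg / s^3

Checking each option against kg / s^3:
  A. W·m²: ✗ does not match
  B. J/(s·m²): ✓ matches
  C. W/m²: ✓ matches
  D. W: ✗ does not match
  E. W/m: ✗ does not match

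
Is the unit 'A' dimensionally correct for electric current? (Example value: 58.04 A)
Yes

electric current has SI base units: A
A reduces to the same SI base units, so it is a valid unit for electric current.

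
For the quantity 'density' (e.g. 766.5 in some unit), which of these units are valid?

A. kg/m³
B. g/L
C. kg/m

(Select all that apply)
A, B

density has SI base units: kg / m^3

Checking each option against kg / m^3:
  A. kg/m³: ✓ matches
  B. g/L: ✓ matches
  C. kg/m: ✗ does not match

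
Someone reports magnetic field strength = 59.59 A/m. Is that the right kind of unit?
Yes

magnetic field strength has SI base units: A / m
A/m reduces to the same SI base units, so it is a valid unit for magnetic field strength.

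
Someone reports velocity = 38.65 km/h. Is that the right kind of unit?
Yes

velocity has SI base units: m / s
km/h reduces to the same SI base units, so it is a valid unit for velocity.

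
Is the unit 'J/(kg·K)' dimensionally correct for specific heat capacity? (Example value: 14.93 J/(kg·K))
Yes

specific heat capacity has SI base units: m^2 / (s^2 * K)
J/(kg·K) reduces to the same SI base units, so it is a valid unit for specific heat capacity.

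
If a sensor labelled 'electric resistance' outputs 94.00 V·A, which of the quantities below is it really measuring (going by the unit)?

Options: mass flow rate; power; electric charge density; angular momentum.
power

electric resistance should have units dimensionally equivalent to kg * m^2 / (A^2 * s^3) (e.g. Ω).
The given unit 'V·A' reduces to kg * m^2 / s^3. Of the listed options, that is the dimensionality of power.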